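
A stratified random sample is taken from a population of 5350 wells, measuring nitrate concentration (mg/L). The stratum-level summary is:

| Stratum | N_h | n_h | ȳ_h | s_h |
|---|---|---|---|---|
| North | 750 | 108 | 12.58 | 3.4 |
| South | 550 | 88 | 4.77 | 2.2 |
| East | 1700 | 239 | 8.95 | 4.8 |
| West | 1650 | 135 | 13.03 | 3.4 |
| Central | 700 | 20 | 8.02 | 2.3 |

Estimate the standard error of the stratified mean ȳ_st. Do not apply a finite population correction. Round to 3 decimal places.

SE(ȳ_st) ≈ 0.158

V̂(ȳ_st) = Σ W_h² s_h²/n_h, with W_h = N_h/N and N = 5350:
  stratum North: (750/5350)²·3.4²/108 = 0.00210353
  stratum South: (550/5350)²·2.2²/88 = 0.000581273
  stratum East: (1700/5350)²·4.8²/239 = 0.00973363
  stratum West: (1650/5350)²·3.4²/135 = 0.00814487
  stratum Central: (700/5350)²·2.3²/20 = 0.00452808
V̂(ȳ_st) = 0.0250914
SE(ȳ_st) = √0.0250914 = 0.158403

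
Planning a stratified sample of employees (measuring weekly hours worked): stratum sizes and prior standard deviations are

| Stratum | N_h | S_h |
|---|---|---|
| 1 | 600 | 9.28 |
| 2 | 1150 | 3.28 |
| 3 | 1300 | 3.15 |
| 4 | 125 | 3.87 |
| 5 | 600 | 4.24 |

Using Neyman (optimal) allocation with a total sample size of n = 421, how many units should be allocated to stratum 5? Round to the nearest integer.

65

Neyman allocation: n_h = n · N_h S_h / Σ N_i S_i, with n = 421.
  stratum 1: N_h·S_h = 600·9.28 = 5568.00
  stratum 2: N_h·S_h = 1150·3.28 = 3772.00
  stratum 3: N_h·S_h = 1300·3.15 = 4095.00
  stratum 4: N_h·S_h = 125·3.87 = 483.75
  stratum 5: N_h·S_h = 600·4.24 = 2544.00
Σ N_h S_h = 16462.75
n for stratum 5 = 421·2544.00/16462.75 = 65.057 → 65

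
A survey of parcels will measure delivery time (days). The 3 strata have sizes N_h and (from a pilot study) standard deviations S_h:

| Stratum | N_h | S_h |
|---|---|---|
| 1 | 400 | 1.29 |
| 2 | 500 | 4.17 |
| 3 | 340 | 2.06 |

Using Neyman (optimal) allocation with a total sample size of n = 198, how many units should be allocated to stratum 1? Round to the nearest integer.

31

Neyman allocation: n_h = n · N_h S_h / Σ N_i S_i, with n = 198.
  stratum 1: N_h·S_h = 400·1.29 = 516.00
  stratum 2: N_h·S_h = 500·4.17 = 2085.00
  stratum 3: N_h·S_h = 340·2.06 = 700.40
Σ N_h S_h = 3301.40
n for stratum 1 = 198·516.00/3301.40 = 30.947 → 31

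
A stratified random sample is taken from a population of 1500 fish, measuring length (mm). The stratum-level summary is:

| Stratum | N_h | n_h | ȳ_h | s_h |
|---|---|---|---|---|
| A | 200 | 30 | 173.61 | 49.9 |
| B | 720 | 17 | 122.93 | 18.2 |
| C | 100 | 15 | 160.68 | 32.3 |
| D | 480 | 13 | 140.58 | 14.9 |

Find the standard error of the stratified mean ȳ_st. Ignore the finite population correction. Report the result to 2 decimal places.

SE(ȳ_st) ≈ 2.83

V̂(ȳ_st) = Σ W_h² s_h²/n_h, with W_h = N_h/N and N = 1500:
  stratum A: (200/1500)²·49.9²/30 = 1.47556
  stratum B: (720/1500)²·18.2²/17 = 4.48928
  stratum C: (100/1500)²·32.3²/15 = 0.309123
  stratum D: (480/1500)²·14.9²/13 = 1.74876
V̂(ȳ_st) = 8.02272
SE(ȳ_st) = √8.02272 = 2.83244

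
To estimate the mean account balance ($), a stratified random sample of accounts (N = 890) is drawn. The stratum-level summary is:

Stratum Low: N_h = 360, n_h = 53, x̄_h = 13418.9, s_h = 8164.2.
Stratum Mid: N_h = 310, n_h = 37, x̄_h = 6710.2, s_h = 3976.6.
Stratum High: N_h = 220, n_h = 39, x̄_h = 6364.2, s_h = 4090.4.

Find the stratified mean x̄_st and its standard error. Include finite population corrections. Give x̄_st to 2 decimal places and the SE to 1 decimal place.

x̄_st = Σ W_h x̄_h = (360·13418.9 + 310·6710.2 + 220·6364.2)/890 = 9338.30337
V̂(x̄_st) = Σ W_h² (1 − n_h/N_h) s_h²/n_h, with W_h = N_h/N and N = 890:
  stratum Low: (360/890)²·(1 − 53/360)·8164.2²/53 = 175474
  stratum Mid: (310/890)²·(1 − 37/310)·3976.6²/37 = 45663.2
  stratum High: (220/890)²·(1 − 39/220)·4090.4²/39 = 21566.9
V̂(x̄_st) = 242704
SE(x̄_st) = √242704 = 492.65

x̄_st ≈ 9338.30, SE ≈ 492.6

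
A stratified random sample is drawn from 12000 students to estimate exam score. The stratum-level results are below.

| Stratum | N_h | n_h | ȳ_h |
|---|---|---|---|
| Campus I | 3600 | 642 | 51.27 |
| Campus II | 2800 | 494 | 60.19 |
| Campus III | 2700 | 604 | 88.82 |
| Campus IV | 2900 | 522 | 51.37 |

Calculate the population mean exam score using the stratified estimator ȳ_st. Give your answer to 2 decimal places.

N = Σ N_h = 12000. Stratum weights W_h = N_h/N.
ȳ_st = (3600·51.27 + 2800·60.19 + 2700·88.82 + 2900·51.37) / 12000 = 61.8242

ȳ_st ≈ 61.82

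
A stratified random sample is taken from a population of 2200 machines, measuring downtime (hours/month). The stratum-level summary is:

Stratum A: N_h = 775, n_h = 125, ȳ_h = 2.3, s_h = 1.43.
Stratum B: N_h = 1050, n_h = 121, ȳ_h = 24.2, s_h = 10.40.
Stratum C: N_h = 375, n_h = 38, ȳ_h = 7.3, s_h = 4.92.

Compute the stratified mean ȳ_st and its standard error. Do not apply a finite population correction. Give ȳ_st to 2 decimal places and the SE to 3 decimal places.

ȳ_st ≈ 13.60, SE ≈ 0.473

ȳ_st = Σ W_h ȳ_h = (775·2.3 + 1050·24.2 + 375·7.3)/2200 = 13.60455
V̂(ȳ_st) = Σ W_h² s_h²/n_h, with W_h = N_h/N and N = 2200:
  stratum A: (775/2200)²·1.43²/125 = 0.00203011
  stratum B: (1050/2200)²·10.40²/121 = 0.203617
  stratum C: (375/2200)²·4.92²/38 = 0.0185082
V̂(ȳ_st) = 0.224156
SE(ȳ_st) = √0.224156 = 0.473451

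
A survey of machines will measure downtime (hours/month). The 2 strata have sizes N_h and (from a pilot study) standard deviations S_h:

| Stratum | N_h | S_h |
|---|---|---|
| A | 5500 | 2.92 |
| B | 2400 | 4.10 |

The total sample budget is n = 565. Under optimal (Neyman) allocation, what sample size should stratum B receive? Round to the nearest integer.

Neyman allocation: n_h = n · N_h S_h / Σ N_i S_i, with n = 565.
  stratum A: N_h·S_h = 5500·2.92 = 16060.00
  stratum B: N_h·S_h = 2400·4.10 = 9840.00
Σ N_h S_h = 25900.00
n for stratum B = 565·9840.00/25900.00 = 214.656 → 215

215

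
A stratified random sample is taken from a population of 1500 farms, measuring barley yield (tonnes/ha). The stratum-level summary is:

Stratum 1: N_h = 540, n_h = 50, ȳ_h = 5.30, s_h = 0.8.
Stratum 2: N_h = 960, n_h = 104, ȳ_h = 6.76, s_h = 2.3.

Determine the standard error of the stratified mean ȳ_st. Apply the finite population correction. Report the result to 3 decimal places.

V̂(ȳ_st) = Σ W_h² (1 − n_h/N_h) s_h²/n_h, with W_h = N_h/N and N = 1500:
  stratum 1: (540/1500)²·(1 − 50/540)·0.8²/50 = 0.00150528
  stratum 2: (960/1500)²·(1 − 104/960)·2.3²/104 = 0.0185774
V̂(ȳ_st) = 0.0200827
SE(ȳ_st) = √0.0200827 = 0.141713

SE(ȳ_st) ≈ 0.142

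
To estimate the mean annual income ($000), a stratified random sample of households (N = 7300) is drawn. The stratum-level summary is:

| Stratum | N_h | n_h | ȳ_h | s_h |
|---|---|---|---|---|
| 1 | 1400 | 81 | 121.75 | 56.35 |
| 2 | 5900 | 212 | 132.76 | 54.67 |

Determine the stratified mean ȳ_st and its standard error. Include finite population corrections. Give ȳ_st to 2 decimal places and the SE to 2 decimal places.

ȳ_st ≈ 130.65, SE ≈ 3.20

ȳ_st = Σ W_h ȳ_h = (1400·121.75 + 5900·132.76)/7300 = 130.64849
V̂(ȳ_st) = Σ W_h² (1 − n_h/N_h) s_h²/n_h, with W_h = N_h/N and N = 7300:
  stratum 1: (1400/7300)²·(1 − 81/1400)·56.35²/81 = 1.35841
  stratum 2: (5900/7300)²·(1 − 212/5900)·54.67²/212 = 8.87827
V̂(ȳ_st) = 10.2367
SE(ȳ_st) = √10.2367 = 3.19948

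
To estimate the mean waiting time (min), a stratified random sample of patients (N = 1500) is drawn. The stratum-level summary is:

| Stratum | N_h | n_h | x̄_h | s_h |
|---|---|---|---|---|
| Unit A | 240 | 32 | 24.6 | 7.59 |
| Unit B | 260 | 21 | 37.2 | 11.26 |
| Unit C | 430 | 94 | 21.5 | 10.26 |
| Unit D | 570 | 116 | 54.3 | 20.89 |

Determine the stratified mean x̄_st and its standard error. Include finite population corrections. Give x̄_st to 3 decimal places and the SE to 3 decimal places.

x̄_st = Σ W_h x̄_h = (240·24.6 + 260·37.2 + 430·21.5 + 570·54.3)/1500 = 37.18133
V̂(x̄_st) = Σ W_h² (1 − n_h/N_h) s_h²/n_h, with W_h = N_h/N and N = 1500:
  stratum Unit A: (240/1500)²·(1 − 32/240)·7.59²/32 = 0.0399416
  stratum Unit B: (260/1500)²·(1 − 21/260)·11.26²/21 = 0.166742
  stratum Unit C: (430/1500)²·(1 − 94/430)·10.26²/94 = 0.0719105
  stratum Unit D: (570/1500)²·(1 − 116/570)·20.89²/116 = 0.43268
V̂(x̄_st) = 0.711275
SE(x̄_st) = √0.711275 = 0.843371

x̄_st ≈ 37.181, SE ≈ 0.843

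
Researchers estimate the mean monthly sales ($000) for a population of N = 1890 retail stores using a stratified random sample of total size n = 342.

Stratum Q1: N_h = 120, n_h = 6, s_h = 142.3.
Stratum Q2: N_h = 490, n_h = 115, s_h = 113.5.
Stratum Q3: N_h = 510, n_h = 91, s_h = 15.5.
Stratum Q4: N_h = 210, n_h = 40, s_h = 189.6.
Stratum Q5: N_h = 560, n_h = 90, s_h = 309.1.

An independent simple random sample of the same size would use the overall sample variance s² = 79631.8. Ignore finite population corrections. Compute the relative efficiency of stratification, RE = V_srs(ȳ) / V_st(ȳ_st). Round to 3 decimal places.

V̂(ȳ_st) = Σ W_h² s_h²/n_h, with W_h = N_h/N and N = 1890:
  stratum Q1: (120/1890)²·142.3²/6 = 13.605
  stratum Q2: (490/1890)²·113.5²/115 = 7.52944
  stratum Q3: (510/1890)²·15.5²/91 = 0.192238
  stratum Q4: (210/1890)²·189.6²/40 = 11.0951
  stratum Q5: (560/1890)²·309.1²/90 = 93.1983
V_st = 125.62
V_srs = s²/n = 79631.8/342 = 232.842
Relative efficiency = V_srs / V_st = 232.842/125.62 = 1.8535

RE ≈ 1.854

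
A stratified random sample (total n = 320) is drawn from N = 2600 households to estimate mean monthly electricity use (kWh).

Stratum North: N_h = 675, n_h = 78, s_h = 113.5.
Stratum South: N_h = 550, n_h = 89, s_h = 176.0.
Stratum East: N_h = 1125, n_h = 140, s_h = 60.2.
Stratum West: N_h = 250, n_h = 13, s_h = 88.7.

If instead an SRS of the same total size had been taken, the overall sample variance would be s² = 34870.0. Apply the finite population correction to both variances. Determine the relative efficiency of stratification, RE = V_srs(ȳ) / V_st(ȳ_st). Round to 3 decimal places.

V̂(ȳ_st) = Σ W_h² (1 − n_h/N_h) s_h²/n_h, with W_h = N_h/N and N = 2600:
  stratum North: (675/2600)²·(1 − 78/675)·113.5²/78 = 9.84529
  stratum South: (550/2600)²·(1 − 89/550)·176.0²/89 = 13.0543
  stratum East: (1125/2600)²·(1 − 140/1125)·60.2²/140 = 4.24333
  stratum West: (250/2600)²·(1 − 13/250)·88.7²/13 = 5.30451
V_st = 32.4474
V_srs = (1 − 320/2600)·34870.0/320 = 95.5572
Relative efficiency = V_srs / V_st = 95.5572/32.4474 = 2.9450

RE ≈ 2.945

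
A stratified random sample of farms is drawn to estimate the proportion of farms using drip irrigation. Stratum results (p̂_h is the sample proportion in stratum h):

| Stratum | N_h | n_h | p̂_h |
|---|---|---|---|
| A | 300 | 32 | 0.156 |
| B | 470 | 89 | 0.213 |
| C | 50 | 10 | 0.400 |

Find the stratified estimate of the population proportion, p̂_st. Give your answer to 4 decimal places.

p̂_st ≈ 0.2035

N = 820; stratum weights W_h = N_h/N.
p̂_st = Σ W_h p̂_h = (300·0.156 + 470·0.213 + 50·0.400)/820 = 0.20355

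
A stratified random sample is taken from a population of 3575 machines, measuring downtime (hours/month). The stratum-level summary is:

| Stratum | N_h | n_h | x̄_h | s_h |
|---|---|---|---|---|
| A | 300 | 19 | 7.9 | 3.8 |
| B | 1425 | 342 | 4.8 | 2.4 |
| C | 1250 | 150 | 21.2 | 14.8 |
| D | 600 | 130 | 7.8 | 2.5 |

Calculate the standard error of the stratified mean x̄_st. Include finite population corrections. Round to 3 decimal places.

SE(x̄_st) ≈ 0.406

V̂(x̄_st) = Σ W_h² (1 − n_h/N_h) s_h²/n_h, with W_h = N_h/N and N = 3575:
  stratum A: (300/3575)²·(1 − 19/300)·3.8²/19 = 0.0050129
  stratum B: (1425/3575)²·(1 − 342/1425)·2.4²/342 = 0.0020337
  stratum C: (1250/3575)²·(1 − 150/1250)·14.8²/150 = 0.157102
  stratum D: (600/3575)²·(1 − 130/600)·2.5²/130 = 0.0010608
V̂(x̄_st) = 0.16521
SE(x̄_st) = √0.16521 = 0.40646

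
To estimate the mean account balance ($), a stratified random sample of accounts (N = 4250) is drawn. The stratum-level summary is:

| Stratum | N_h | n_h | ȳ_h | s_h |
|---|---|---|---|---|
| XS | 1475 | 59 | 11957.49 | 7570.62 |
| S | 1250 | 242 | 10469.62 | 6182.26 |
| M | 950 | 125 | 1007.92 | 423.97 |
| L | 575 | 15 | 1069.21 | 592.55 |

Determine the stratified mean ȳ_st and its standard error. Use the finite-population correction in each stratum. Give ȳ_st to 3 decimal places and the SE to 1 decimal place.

ȳ_st = Σ W_h ȳ_h = (1475·11957.49 + 1250·10469.62 + 950·1007.92 + 575·1069.21)/4250 = 7599.21000
V̂(ȳ_st) = Σ W_h² (1 − n_h/N_h) s_h²/n_h, with W_h = N_h/N and N = 4250:
  stratum XS: (1475/4250)²·(1 − 59/1475)·7570.62²/59 = 112328
  stratum S: (1250/4250)²·(1 − 242/1250)·6182.26²/242 = 11017.2
  stratum M: (950/4250)²·(1 − 125/950)·423.97²/125 = 62.3965
  stratum L: (575/4250)²·(1 − 15/575)·592.55²/15 = 417.289
V̂(ȳ_st) = 123825
SE(ȳ_st) = √123825 = 351.888

ȳ_st ≈ 7599.210, SE ≈ 351.9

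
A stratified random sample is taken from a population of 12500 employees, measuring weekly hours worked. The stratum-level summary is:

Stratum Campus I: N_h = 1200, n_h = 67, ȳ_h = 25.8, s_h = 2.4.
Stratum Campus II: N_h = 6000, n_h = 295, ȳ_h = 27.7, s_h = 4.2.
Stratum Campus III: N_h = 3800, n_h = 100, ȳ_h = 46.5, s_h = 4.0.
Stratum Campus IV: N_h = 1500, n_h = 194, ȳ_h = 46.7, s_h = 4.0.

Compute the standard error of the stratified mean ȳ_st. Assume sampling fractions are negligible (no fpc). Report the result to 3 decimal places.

SE(ȳ_st) ≈ 0.175

V̂(ȳ_st) = Σ W_h² s_h²/n_h, with W_h = N_h/N and N = 12500:
  stratum Campus I: (1200/12500)²·2.4²/67 = 0.000792301
  stratum Campus II: (6000/12500)²·4.2²/295 = 0.0137771
  stratum Campus III: (3800/12500)²·4.0²/100 = 0.0147866
  stratum Campus IV: (1500/12500)²·4.0²/194 = 0.00118763
V̂(ȳ_st) = 0.0305436
SE(ȳ_st) = √0.0305436 = 0.174767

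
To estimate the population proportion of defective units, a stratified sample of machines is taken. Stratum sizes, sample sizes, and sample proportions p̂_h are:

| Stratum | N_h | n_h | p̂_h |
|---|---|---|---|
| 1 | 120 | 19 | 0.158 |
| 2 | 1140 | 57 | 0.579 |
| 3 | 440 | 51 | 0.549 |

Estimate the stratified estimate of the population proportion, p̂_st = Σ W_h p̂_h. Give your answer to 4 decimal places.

N = 1700; stratum weights W_h = N_h/N.
p̂_st = Σ W_h p̂_h = (120·0.158 + 1140·0.579 + 440·0.549)/1700 = 0.54152

p̂_st ≈ 0.5415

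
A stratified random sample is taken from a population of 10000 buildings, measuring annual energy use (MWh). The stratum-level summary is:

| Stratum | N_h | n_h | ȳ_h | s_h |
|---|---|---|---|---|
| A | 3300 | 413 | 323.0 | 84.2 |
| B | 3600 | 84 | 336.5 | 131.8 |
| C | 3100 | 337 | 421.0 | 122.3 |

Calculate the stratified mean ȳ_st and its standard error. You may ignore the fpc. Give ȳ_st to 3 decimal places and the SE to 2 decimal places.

ȳ_st ≈ 358.240, SE ≈ 5.74

ȳ_st = Σ W_h ȳ_h = (3300·323.0 + 3600·336.5 + 3100·421.0)/10000 = 358.24000
V̂(ȳ_st) = Σ W_h² s_h²/n_h, with W_h = N_h/N and N = 10000:
  stratum A: (3300/10000)²·84.2²/413 = 1.8694
  stratum B: (3600/10000)²·131.8²/84 = 26.8013
  stratum C: (3100/10000)²·122.3²/337 = 4.26527
V̂(ȳ_st) = 32.936
SE(ȳ_st) = √32.936 = 5.73899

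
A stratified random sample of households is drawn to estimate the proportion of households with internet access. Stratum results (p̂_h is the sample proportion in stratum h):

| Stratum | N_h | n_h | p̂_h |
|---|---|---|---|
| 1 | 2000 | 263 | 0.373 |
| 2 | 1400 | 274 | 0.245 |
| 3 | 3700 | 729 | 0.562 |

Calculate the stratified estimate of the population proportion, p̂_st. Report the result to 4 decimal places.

N = 7100; stratum weights W_h = N_h/N.
p̂_st = Σ W_h p̂_h = (2000·0.373 + 1400·0.245 + 3700·0.562)/7100 = 0.44625

p̂_st ≈ 0.4463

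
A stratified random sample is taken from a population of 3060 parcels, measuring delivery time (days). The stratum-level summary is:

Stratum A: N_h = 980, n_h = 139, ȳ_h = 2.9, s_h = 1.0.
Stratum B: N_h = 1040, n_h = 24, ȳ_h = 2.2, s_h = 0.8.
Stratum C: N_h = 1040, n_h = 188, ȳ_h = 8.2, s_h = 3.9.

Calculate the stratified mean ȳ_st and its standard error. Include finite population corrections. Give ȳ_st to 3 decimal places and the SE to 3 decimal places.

ȳ_st ≈ 4.463, SE ≈ 0.106

ȳ_st = Σ W_h ȳ_h = (980·2.9 + 1040·2.2 + 1040·8.2)/3060 = 4.46340
V̂(ȳ_st) = Σ W_h² (1 − n_h/N_h) s_h²/n_h, with W_h = N_h/N and N = 3060:
  stratum A: (980/3060)²·(1 − 139/980)·1.0²/139 = 0.000633234
  stratum B: (1040/3060)²·(1 − 24/1040)·0.8²/24 = 0.00300921
  stratum C: (1040/3060)²·(1 − 188/1040)·3.9²/188 = 0.00765599
V̂(ȳ_st) = 0.0112984
SE(ȳ_st) = √0.0112984 = 0.106294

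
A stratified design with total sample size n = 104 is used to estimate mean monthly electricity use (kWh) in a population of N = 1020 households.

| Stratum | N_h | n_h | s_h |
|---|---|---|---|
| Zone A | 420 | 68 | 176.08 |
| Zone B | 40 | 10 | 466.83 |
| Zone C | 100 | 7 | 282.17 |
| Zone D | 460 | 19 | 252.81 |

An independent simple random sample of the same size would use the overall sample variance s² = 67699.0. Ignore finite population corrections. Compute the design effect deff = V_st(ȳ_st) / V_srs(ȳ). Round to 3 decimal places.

V̂(ȳ_st) = Σ W_h² s_h²/n_h, with W_h = N_h/N and N = 1020:
  stratum Zone A: (420/1020)²·176.08²/68 = 77.3053
  stratum Zone B: (40/1020)²·466.83²/10 = 33.5148
  stratum Zone C: (100/1020)²·282.17²/7 = 109.326
  stratum Zone D: (460/1020)²·252.81²/19 = 684.148
V_st = 904.294
V_srs = s²/n = 67699.0/104 = 650.952
deff = V_st / V_srs = 904.294/650.952 = 1.3892

deff ≈ 1.389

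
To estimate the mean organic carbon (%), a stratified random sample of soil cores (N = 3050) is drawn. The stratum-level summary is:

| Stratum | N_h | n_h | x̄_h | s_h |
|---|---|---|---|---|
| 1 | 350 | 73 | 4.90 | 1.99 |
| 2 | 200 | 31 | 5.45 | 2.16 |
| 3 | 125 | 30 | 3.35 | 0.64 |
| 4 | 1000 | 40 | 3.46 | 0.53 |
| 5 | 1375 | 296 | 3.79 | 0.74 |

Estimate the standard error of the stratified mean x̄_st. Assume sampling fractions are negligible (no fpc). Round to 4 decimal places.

SE(x̄_st) ≈ 0.0502

V̂(x̄_st) = Σ W_h² s_h²/n_h, with W_h = N_h/N and N = 3050:
  stratum 1: (350/3050)²·1.99²/73 = 0.000714364
  stratum 2: (200/3050)²·2.16²/31 = 0.000647152
  stratum 3: (125/3050)²·0.64²/30 = 2.29329e-05
  stratum 4: (1000/3050)²·0.53²/40 = 0.000754905
  stratum 5: (1375/3050)²·0.74²/296 = 0.000375991
V̂(x̄_st) = 0.00251534
SE(x̄_st) = √0.00251534 = 0.0501532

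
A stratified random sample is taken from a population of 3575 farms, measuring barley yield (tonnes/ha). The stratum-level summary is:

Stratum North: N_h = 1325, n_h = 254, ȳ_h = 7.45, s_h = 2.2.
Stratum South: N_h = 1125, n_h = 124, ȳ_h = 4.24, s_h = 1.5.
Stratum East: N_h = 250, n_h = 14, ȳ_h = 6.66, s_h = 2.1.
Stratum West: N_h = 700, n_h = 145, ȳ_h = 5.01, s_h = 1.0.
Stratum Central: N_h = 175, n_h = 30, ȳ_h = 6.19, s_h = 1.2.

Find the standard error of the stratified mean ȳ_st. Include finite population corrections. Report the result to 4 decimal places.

SE(ȳ_st) ≈ 0.0740

V̂(ȳ_st) = Σ W_h² (1 − n_h/N_h) s_h²/n_h, with W_h = N_h/N and N = 3575:
  stratum North: (1325/3575)²·(1 − 254/1325)·2.2²/254 = 0.00211575
  stratum South: (1125/3575)²·(1 − 124/1125)·1.5²/124 = 0.0015988
  stratum East: (250/3575)²·(1 − 14/250)·2.1²/14 = 0.00145415
  stratum West: (700/3575)²·(1 − 145/700)·1.0²/145 = 0.000209638
  stratum Central: (175/3575)²·(1 − 30/175)·1.2²/30 = 9.53005e-05
V̂(ȳ_st) = 0.00547365
SE(ȳ_st) = √0.00547365 = 0.0739841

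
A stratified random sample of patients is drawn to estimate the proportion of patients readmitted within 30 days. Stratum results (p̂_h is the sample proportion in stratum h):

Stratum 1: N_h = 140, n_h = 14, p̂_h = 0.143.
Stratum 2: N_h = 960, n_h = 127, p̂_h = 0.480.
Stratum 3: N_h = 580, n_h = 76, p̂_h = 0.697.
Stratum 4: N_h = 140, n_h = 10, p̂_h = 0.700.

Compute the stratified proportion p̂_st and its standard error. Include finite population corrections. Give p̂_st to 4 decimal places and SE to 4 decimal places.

N = 1820; stratum weights W_h = N_h/N.
p̂_st = Σ W_h p̂_h = (140·0.143 + 960·0.480 + 580·0.697 + 140·0.700)/1820 = 0.54015
V̂(p̂_st) = Σ W_h² (1 − n_h/N_h) p̂_h(1−p̂_h)/(n_h−1):
  stratum 1: (140/1820)²·(1 − 14/140)·0.143·0.857/13 = 5.0203e-05
  stratum 2: (960/1820)²·(1 − 127/960)·0.480·0.520/126 = 0.000478242
  stratum 3: (580/1820)²·(1 − 76/580)·0.697·0.303/75 = 0.000248502
  stratum 4: (140/1820)²·(1 − 10/140)·0.700·0.300/9 = 0.000128205
V̂(p̂_st) = 0.000905152; SE = √V̂ = 0.0300857

p̂_st ≈ 0.5402, SE ≈ 0.0301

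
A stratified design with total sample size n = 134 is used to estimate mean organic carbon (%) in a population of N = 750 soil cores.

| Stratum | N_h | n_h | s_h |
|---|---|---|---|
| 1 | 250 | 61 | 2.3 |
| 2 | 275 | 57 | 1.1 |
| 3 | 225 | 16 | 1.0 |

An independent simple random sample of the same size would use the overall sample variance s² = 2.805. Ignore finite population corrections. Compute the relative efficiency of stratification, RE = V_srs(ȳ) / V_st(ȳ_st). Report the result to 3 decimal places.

RE ≈ 1.156

V̂(ȳ_st) = Σ W_h² s_h²/n_h, with W_h = N_h/N and N = 750:
  stratum 1: (250/750)²·2.3²/61 = 0.0096357
  stratum 2: (275/750)²·1.1²/57 = 0.002854
  stratum 3: (225/750)²·1.0²/16 = 0.005625
V_st = 0.0181147
V_srs = s²/n = 2.805/134 = 0.0209328
Relative efficiency = V_srs / V_st = 0.0209328/0.0181147 = 1.1556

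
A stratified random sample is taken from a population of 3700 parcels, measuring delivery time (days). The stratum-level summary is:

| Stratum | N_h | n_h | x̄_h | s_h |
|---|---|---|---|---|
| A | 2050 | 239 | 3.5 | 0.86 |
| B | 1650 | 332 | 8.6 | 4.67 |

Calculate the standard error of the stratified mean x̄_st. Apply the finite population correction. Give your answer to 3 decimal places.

V̂(x̄_st) = Σ W_h² (1 − n_h/N_h) s_h²/n_h, with W_h = N_h/N and N = 3700:
  stratum A: (2050/3700)²·(1 − 239/2050)·0.86²/239 = 0.000839205
  stratum B: (1650/3700)²·(1 − 332/1650)·4.67²/332 = 0.010435
V̂(x̄_st) = 0.0112742
SE(x̄_st) = √0.0112742 = 0.10618

SE(x̄_st) ≈ 0.106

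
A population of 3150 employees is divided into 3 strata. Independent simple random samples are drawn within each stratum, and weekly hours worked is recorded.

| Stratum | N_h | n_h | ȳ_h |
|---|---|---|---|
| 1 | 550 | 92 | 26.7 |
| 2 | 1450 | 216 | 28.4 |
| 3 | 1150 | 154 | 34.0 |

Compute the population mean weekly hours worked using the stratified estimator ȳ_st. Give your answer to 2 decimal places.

ȳ_st ≈ 30.15

N = Σ N_h = 3150. Stratum weights W_h = N_h/N.
ȳ_st = (550·26.7 + 1450·28.4 + 1150·34.0) / 3150 = 30.1476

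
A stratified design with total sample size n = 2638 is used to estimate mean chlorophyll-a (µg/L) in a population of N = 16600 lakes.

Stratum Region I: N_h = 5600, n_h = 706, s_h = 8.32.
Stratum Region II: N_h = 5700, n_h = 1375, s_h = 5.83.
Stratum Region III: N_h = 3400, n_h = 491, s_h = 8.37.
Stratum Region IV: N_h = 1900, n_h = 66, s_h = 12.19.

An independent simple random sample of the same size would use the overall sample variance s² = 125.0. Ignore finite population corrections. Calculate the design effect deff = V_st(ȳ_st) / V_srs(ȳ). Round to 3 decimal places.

deff ≈ 1.046

V̂(ȳ_st) = Σ W_h² s_h²/n_h, with W_h = N_h/N and N = 16600:
  stratum Region I: (5600/16600)²·8.32²/706 = 0.0111584
  stratum Region II: (5700/16600)²·5.83²/1375 = 0.00291453
  stratum Region III: (3400/16600)²·8.37²/491 = 0.00598565
  stratum Region IV: (1900/16600)²·12.19²/66 = 0.0294954
V_st = 0.049554
V_srs = s²/n = 125.0/2638 = 0.0473844
deff = V_st / V_srs = 0.049554/0.0473844 = 1.0458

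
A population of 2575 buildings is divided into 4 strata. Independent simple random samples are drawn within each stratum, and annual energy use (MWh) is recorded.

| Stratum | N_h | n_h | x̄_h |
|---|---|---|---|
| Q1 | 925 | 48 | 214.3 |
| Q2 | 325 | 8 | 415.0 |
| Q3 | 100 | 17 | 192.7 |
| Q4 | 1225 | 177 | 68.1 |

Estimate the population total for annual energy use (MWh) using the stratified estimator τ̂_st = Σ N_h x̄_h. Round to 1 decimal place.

τ̂_st = Σ N_h x̄_h = 925·214.3 + 325·415.0 + 100·192.7 + 1225·68.1 = 435795.0

τ̂_st ≈ 435795.0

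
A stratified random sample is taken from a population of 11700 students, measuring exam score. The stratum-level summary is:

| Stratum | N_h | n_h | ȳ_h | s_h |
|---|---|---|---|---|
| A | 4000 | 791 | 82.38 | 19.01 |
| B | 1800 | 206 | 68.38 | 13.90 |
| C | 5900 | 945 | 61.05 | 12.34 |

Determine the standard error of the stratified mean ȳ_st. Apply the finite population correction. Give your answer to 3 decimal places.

SE(ȳ_st) ≈ 0.311

V̂(ȳ_st) = Σ W_h² (1 − n_h/N_h) s_h²/n_h, with W_h = N_h/N and N = 11700:
  stratum A: (4000/11700)²·(1 − 791/4000)·19.01²/791 = 0.0428396
  stratum B: (1800/11700)²·(1 − 206/1800)·13.90²/206 = 0.0196585
  stratum C: (5900/11700)²·(1 − 945/5900)·12.34²/945 = 0.034413
V̂(ȳ_st) = 0.0969112
SE(ȳ_st) = √0.0969112 = 0.311306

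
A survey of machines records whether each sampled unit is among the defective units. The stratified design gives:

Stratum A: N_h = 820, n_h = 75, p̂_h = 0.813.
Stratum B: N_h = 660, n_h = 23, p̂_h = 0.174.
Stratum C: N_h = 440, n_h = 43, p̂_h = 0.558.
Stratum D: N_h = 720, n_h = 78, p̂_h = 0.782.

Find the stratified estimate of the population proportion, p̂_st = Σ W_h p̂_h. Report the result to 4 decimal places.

N = 2640; stratum weights W_h = N_h/N.
p̂_st = Σ W_h p̂_h = (820·0.813 + 660·0.174 + 440·0.558 + 720·0.782)/2640 = 0.60230

p̂_st ≈ 0.6023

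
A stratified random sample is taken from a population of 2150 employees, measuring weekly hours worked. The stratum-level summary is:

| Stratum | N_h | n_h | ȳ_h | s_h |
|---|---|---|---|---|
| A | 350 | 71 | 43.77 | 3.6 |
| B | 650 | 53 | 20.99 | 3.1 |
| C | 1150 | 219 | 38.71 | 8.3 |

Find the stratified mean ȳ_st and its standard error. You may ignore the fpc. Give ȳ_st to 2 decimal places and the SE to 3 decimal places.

ȳ_st ≈ 34.18, SE ≈ 0.334

ȳ_st = Σ W_h ȳ_h = (350·43.77 + 650·20.99 + 1150·38.71)/2150 = 34.17651
V̂(ȳ_st) = Σ W_h² s_h²/n_h, with W_h = N_h/N and N = 2150:
  stratum A: (350/2150)²·3.6²/71 = 0.00483733
  stratum B: (650/2150)²·3.1²/53 = 0.0165729
  stratum C: (1150/2150)²·8.3²/219 = 0.0899976
V̂(ȳ_st) = 0.111408
SE(ȳ_st) = √0.111408 = 0.333778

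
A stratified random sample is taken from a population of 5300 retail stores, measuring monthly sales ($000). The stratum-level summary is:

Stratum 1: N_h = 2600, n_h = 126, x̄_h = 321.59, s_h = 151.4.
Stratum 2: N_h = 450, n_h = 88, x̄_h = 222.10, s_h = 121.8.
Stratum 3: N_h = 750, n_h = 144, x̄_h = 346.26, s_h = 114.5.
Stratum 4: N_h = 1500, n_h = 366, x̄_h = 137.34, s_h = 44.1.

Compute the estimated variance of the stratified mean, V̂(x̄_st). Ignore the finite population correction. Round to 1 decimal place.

V̂(x̄_st) ≈ 47.2

V̂(x̄_st) = Σ W_h² s_h²/n_h, with W_h = N_h/N and N = 5300:
  stratum 1: (2600/5300)²·151.4²/126 = 43.78
  stratum 2: (450/5300)²·121.8²/88 = 1.2153
  stratum 3: (750/5300)²·114.5²/144 = 1.82314
  stratum 4: (1500/5300)²·44.1²/366 = 0.425625
V̂(x̄_st) = 47.2441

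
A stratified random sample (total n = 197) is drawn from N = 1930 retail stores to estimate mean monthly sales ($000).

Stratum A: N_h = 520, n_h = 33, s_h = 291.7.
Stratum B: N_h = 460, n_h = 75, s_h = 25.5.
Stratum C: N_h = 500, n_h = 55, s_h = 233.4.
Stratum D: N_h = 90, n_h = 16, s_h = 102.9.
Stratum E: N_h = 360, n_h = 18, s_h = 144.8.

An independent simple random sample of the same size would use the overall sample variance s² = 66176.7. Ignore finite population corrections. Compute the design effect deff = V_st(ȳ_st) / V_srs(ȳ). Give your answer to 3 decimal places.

V̂(ȳ_st) = Σ W_h² s_h²/n_h, with W_h = N_h/N and N = 1930:
  stratum A: (520/1930)²·291.7²/33 = 187.176
  stratum B: (460/1930)²·25.5²/75 = 0.492516
  stratum C: (500/1930)²·233.4²/55 = 66.4759
  stratum D: (90/1930)²·102.9²/16 = 1.43907
  stratum E: (360/1930)²·144.8²/18 = 40.528
V_st = 296.112
V_srs = s²/n = 66176.7/197 = 335.922
deff = V_st / V_srs = 296.112/335.922 = 0.8815

deff ≈ 0.881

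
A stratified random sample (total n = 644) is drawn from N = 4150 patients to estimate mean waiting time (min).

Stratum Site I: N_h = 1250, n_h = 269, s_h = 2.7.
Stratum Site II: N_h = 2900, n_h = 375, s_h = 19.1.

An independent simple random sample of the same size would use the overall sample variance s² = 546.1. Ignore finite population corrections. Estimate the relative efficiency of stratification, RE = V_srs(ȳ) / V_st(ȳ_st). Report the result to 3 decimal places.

V̂(ȳ_st) = Σ W_h² s_h²/n_h, with W_h = N_h/N and N = 4150:
  stratum Site I: (1250/4150)²·2.7²/269 = 0.00245866
  stratum Site II: (2900/4150)²·19.1²/375 = 0.475046
V_st = 0.477504
V_srs = s²/n = 546.1/644 = 0.847981
Relative efficiency = V_srs / V_st = 0.847981/0.477504 = 1.7759

RE ≈ 1.776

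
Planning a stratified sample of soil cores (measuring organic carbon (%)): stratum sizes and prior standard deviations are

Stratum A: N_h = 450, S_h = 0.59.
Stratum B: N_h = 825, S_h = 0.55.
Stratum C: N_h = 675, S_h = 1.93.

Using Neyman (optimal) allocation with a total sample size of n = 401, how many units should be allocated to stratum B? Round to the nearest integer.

90

Neyman allocation: n_h = n · N_h S_h / Σ N_i S_i, with n = 401.
  stratum A: N_h·S_h = 450·0.59 = 265.50
  stratum B: N_h·S_h = 825·0.55 = 453.75
  stratum C: N_h·S_h = 675·1.93 = 1302.75
Σ N_h S_h = 2022.00
n for stratum B = 401·453.75/2022.00 = 89.987 → 90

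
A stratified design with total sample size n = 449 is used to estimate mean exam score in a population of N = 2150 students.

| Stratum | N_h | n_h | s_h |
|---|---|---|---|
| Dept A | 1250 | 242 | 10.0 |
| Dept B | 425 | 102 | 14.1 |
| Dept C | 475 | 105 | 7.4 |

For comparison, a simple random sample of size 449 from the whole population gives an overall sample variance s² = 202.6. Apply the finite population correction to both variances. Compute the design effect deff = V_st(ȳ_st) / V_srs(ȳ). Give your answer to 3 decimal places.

V̂(ȳ_st) = Σ W_h² (1 − n_h/N_h) s_h²/n_h, with W_h = N_h/N and N = 2150:
  stratum Dept A: (1250/2150)²·(1 − 242/1250)·10.0²/242 = 0.112636
  stratum Dept B: (425/2150)²·(1 − 102/425)·14.1²/102 = 0.0578832
  stratum Dept C: (475/2150)²·(1 − 105/475)·7.4²/105 = 0.0198286
V_st = 0.190348
V_srs = (1 − 449/2150)·202.6/449 = 0.356992
deff = V_st / V_srs = 0.190348/0.356992 = 0.5332

deff ≈ 0.533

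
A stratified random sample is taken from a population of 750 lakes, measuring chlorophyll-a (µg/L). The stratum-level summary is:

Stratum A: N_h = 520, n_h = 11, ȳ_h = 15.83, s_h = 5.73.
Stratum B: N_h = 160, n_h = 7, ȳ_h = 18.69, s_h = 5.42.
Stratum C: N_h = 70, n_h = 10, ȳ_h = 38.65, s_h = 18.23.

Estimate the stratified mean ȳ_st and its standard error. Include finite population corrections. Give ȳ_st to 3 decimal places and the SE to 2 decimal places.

ȳ_st ≈ 18.570, SE ≈ 1.35

ȳ_st = Σ W_h ȳ_h = (520·15.83 + 160·18.69 + 70·38.65)/750 = 18.57000
V̂(ȳ_st) = Σ W_h² (1 − n_h/N_h) s_h²/n_h, with W_h = N_h/N and N = 750:
  stratum A: (520/750)²·(1 − 11/520)·5.73²/11 = 1.40448
  stratum B: (160/750)²·(1 − 7/160)·5.42²/7 = 0.182637
  stratum C: (70/750)²·(1 − 10/70)·18.23²/10 = 0.248142
V̂(ȳ_st) = 1.83526
SE(ȳ_st) = √1.83526 = 1.35472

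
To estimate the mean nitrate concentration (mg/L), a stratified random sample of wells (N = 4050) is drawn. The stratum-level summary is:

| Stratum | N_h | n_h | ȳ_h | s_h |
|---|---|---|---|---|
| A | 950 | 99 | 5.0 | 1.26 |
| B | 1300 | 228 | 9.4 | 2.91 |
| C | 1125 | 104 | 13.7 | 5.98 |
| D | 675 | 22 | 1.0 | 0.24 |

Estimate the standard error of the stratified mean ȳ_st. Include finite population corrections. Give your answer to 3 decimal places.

V̂(ȳ_st) = Σ W_h² (1 − n_h/N_h) s_h²/n_h, with W_h = N_h/N and N = 4050:
  stratum A: (950/4050)²·(1 − 99/950)·1.26²/99 = 0.000790404
  stratum B: (1300/4050)²·(1 − 228/1300)·2.91²/228 = 0.00315558
  stratum C: (1125/4050)²·(1 − 104/1125)·5.98²/104 = 0.0240789
  stratum D: (675/4050)²·(1 − 22/675)·0.24²/22 = 7.03569e-05
V̂(ȳ_st) = 0.0280953
SE(ȳ_st) = √0.0280953 = 0.167616

SE(ȳ_st) ≈ 0.168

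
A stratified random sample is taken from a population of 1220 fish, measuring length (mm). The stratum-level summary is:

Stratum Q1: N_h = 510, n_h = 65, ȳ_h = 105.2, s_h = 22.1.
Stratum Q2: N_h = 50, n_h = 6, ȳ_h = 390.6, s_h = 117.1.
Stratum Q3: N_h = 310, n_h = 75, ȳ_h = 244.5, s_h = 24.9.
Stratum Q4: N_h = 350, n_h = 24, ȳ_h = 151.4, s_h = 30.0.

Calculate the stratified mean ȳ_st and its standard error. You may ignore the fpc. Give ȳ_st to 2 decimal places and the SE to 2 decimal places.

ȳ_st = Σ W_h ȳ_h = (510·105.2 + 50·390.6 + 310·244.5 + 350·151.4)/1220 = 165.54672
V̂(ȳ_st) = Σ W_h² s_h²/n_h, with W_h = N_h/N and N = 1220:
  stratum Q1: (510/1220)²·22.1²/65 = 1.31308
  stratum Q2: (50/1220)²·117.1²/6 = 3.83869
  stratum Q3: (310/1220)²·24.9²/75 = 0.533754
  stratum Q4: (350/1220)²·30.0²/24 = 3.08637
V̂(ȳ_st) = 8.77189
SE(ȳ_st) = √8.77189 = 2.96174

ȳ_st ≈ 165.55, SE ≈ 2.96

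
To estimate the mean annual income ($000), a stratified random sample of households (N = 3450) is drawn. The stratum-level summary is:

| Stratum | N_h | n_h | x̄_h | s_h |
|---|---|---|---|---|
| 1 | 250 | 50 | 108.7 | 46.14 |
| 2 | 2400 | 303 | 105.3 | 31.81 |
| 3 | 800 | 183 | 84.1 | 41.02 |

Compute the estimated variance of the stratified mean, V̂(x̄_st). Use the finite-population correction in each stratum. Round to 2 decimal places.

V̂(x̄_st) = Σ W_h² (1 − n_h/N_h) s_h²/n_h, with W_h = N_h/N and N = 3450:
  stratum 1: (250/3450)²·(1 − 50/250)·46.14²/50 = 0.178862
  stratum 2: (2400/3450)²·(1 − 303/2400)·31.81²/303 = 1.41207
  stratum 3: (800/3450)²·(1 − 183/800)·41.02²/183 = 0.381309
V̂(x̄_st) = 1.97224

V̂(x̄_st) ≈ 1.97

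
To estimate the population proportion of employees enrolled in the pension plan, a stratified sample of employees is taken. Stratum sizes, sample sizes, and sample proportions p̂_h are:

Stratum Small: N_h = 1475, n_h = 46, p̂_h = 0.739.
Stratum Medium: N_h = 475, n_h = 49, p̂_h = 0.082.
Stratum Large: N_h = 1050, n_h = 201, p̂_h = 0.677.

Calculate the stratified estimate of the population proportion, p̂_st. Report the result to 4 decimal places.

p̂_st ≈ 0.6133

N = 3000; stratum weights W_h = N_h/N.
p̂_st = Σ W_h p̂_h = (1475·0.739 + 475·0.082 + 1050·0.677)/3000 = 0.61328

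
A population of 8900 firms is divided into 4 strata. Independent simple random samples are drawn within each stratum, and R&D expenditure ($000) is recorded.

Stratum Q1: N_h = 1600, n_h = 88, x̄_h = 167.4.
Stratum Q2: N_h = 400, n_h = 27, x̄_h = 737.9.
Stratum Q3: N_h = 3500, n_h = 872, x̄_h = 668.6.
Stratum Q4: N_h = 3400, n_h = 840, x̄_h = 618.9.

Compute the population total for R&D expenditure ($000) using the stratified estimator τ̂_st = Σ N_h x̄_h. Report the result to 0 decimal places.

τ̂_st ≈ 5007360

τ̂_st = Σ N_h x̄_h = 1600·167.4 + 400·737.9 + 3500·668.6 + 3400·618.9 = 5007360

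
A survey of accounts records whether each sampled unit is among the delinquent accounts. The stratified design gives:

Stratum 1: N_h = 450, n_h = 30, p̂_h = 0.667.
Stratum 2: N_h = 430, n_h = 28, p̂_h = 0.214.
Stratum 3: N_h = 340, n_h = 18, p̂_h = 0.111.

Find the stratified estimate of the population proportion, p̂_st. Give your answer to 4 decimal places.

N = 1220; stratum weights W_h = N_h/N.
p̂_st = Σ W_h p̂_h = (450·0.667 + 430·0.214 + 340·0.111)/1220 = 0.35239

p̂_st ≈ 0.3524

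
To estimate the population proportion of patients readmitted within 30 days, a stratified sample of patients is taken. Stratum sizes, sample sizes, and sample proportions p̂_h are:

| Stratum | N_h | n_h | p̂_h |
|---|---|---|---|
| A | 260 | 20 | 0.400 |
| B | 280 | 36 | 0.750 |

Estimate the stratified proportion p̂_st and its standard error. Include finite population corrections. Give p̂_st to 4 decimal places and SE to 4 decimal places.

N = 540; stratum weights W_h = N_h/N.
p̂_st = Σ W_h p̂_h = (260·0.400 + 280·0.750)/540 = 0.58148
V̂(p̂_st) = Σ W_h² (1 − n_h/N_h) p̂_h(1−p̂_h)/(n_h−1):
  stratum A: (260/540)²·(1 − 20/260)·0.400·0.600/19 = 0.00270305
  stratum B: (280/540)²·(1 − 36/280)·0.750·0.250/35 = 0.00125514
V̂(p̂_st) = 0.0039582; SE = √V̂ = 0.0629142

p̂_st ≈ 0.5815, SE ≈ 0.0629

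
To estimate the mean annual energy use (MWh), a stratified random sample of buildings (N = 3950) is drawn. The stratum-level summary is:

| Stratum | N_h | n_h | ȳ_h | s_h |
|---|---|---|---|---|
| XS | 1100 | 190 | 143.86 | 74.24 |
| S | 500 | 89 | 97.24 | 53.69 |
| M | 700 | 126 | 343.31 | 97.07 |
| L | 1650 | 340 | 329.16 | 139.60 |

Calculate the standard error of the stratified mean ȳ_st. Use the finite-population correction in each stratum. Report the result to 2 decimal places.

V̂(ȳ_st) = Σ W_h² (1 − n_h/N_h) s_h²/n_h, with W_h = N_h/N and N = 3950:
  stratum XS: (1100/3950)²·(1 − 190/1100)·74.24²/190 = 1.86107
  stratum S: (500/3950)²·(1 − 89/500)·53.69²/89 = 0.426594
  stratum M: (700/3950)²·(1 − 126/700)·97.07²/126 = 1.92582
  stratum L: (1650/3950)²·(1 − 340/1650)·139.60²/340 = 7.94059
V̂(ȳ_st) = 12.1541
SE(ȳ_st) = √12.1541 = 3.48627

SE(ȳ_st) ≈ 3.49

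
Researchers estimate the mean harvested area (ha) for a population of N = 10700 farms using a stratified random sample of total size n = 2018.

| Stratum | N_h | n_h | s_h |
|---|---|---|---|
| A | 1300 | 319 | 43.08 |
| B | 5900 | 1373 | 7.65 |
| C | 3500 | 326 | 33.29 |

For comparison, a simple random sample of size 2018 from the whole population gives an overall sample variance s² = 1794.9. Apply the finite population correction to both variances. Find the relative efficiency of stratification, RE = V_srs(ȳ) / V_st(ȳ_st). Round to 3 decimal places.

V̂(ȳ_st) = Σ W_h² (1 − n_h/N_h) s_h²/n_h, with W_h = N_h/N and N = 10700:
  stratum A: (1300/10700)²·(1 − 319/1300)·43.08²/319 = 0.0648046
  stratum B: (5900/10700)²·(1 − 1373/5900)·7.65²/1373 = 0.00994368
  stratum C: (3500/10700)²·(1 − 326/3500)·33.29²/326 = 0.329851
V_st = 0.404599
V_srs = (1 − 2018/10700)·1794.9/2018 = 0.721697
Relative efficiency = V_srs / V_st = 0.721697/0.404599 = 1.7837

RE ≈ 1.784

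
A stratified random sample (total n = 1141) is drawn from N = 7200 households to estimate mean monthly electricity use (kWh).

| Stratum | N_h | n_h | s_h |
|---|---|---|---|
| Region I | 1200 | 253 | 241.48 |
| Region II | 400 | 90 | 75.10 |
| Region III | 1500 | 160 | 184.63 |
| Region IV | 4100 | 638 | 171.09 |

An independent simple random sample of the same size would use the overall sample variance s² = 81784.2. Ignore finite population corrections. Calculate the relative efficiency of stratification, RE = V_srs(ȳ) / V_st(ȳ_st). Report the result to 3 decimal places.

RE ≈ 2.333

V̂(ȳ_st) = Σ W_h² s_h²/n_h, with W_h = N_h/N and N = 7200:
  stratum Region I: (1200/7200)²·241.48²/253 = 6.40235
  stratum Region II: (400/7200)²·75.10²/90 = 0.193416
  stratum Region III: (1500/7200)²·184.63²/160 = 9.24703
  stratum Region IV: (4100/7200)²·171.09²/638 = 14.8775
V_st = 30.7203
V_srs = s²/n = 81784.2/1141 = 71.6777
Relative efficiency = V_srs / V_st = 71.6777/30.7203 = 2.3332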